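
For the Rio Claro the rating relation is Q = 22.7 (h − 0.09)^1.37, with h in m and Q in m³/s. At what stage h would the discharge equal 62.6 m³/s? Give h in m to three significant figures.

h − h₀ = (Q/C)^(1/b) = (62.6/22.7)^(1/1.37) = 2.097 m
h = 0.09 + 2.097 = 2.187 m

2.19 m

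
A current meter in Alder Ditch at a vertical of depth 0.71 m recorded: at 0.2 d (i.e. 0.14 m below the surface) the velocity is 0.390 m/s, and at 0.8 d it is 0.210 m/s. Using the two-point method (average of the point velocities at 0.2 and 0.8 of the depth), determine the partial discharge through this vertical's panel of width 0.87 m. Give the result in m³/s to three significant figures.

0.185 m³/s

v̄ = (0.390 + 0.210) / 2 = 0.3000 m/s
q = v̄ × d × w = 0.3000 × 0.71 × 0.87 = 0.1853 m³/s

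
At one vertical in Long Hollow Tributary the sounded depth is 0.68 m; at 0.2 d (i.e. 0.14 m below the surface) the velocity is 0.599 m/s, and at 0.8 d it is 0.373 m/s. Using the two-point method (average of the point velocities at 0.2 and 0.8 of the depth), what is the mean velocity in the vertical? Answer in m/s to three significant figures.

0.486 m/s

v̄ = (0.599 + 0.373) / 2 = 0.4860 m/s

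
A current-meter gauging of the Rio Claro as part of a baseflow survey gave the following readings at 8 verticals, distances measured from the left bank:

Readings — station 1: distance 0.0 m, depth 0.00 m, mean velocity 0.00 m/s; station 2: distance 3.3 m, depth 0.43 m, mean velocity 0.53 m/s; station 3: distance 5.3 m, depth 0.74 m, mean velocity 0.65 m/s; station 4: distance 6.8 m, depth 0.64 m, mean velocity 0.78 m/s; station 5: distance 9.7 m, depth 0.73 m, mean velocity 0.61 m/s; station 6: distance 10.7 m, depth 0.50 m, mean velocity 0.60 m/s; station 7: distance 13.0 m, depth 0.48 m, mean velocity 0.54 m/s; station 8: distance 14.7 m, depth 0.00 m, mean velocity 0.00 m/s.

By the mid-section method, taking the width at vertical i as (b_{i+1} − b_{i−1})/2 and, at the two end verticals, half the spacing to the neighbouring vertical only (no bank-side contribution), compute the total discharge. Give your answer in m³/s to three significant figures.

w_2 = (5.3 − 0.0)/2 = 2.65 m; q_2 = 0.53 × 0.43 × 2.65 = 0.6039 m³/s
w_3 = (6.8 − 3.3)/2 = 1.75 m; q_3 = 0.65 × 0.74 × 1.75 = 0.8418 m³/s
w_4 = (9.7 − 5.3)/2 = 2.2 m; q_4 = 0.78 × 0.64 × 2.2 = 1.098 m³/s
w_5 = (10.7 − 6.8)/2 = 1.95 m; q_5 = 0.61 × 0.73 × 1.95 = 0.8683 m³/s
w_6 = (13.0 − 9.7)/2 = 1.65 m; q_6 = 0.60 × 0.50 × 1.65 = 0.4950 m³/s
w_7 = (14.7 − 10.7)/2 = 2 m; q_7 = 0.54 × 0.48 × 2 = 0.5184 m³/s
Stations 1, 8 contribute zero (depth or velocity is 0).
Q = Σ qᵢ = 4.426 m³/s

4.43 m³/s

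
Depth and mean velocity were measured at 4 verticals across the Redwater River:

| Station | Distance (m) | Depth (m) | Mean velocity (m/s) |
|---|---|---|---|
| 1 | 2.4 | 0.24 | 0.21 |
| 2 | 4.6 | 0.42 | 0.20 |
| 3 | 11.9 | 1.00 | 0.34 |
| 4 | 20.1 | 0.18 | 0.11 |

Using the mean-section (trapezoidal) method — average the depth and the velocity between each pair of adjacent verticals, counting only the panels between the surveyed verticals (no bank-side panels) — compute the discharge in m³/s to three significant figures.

Panel 1-2: Δb = 2.2 m, d̄ = (0.24+0.42)/2 = 0.33, v̄ = (0.21+0.20)/2 = 0.205 → q = 2.2×0.33×0.205 = 0.1488 m³/s
Panel 2-3: Δb = 7.3 m, d̄ = (0.42+1.00)/2 = 0.71, v̄ = (0.20+0.34)/2 = 0.27 → q = 7.3×0.71×0.27 = 1.399 m³/s
Panel 3-4: Δb = 8.2 m, d̄ = (1.00+0.18)/2 = 0.59, v̄ = (0.34+0.11)/2 = 0.225 → q = 8.2×0.59×0.225 = 1.089 m³/s
Q = Σ q = 2.637 m³/s

2.64 m³/s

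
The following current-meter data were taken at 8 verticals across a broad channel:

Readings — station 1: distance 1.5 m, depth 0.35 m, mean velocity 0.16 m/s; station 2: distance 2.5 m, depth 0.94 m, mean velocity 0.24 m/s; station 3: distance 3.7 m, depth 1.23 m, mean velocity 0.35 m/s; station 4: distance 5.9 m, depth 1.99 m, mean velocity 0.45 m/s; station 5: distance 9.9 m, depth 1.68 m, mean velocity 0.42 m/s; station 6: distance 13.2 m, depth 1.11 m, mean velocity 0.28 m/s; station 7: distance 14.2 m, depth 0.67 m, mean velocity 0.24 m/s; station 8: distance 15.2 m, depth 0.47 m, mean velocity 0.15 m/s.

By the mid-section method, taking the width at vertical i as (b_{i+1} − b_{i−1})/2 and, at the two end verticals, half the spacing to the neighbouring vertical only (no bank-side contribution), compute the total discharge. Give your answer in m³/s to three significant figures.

7.22 m³/s

w_1 = (2.5 − 1.5)/2 = 0.5 m; q_1 = 0.16 × 0.35 × 0.5 = 0.02800 m³/s
w_2 = (3.7 − 1.5)/2 = 1.1 m; q_2 = 0.24 × 0.94 × 1.1 = 0.2482 m³/s
w_3 = (5.9 − 2.5)/2 = 1.7 m; q_3 = 0.35 × 1.23 × 1.7 = 0.7319 m³/s
w_4 = (9.9 − 3.7)/2 = 3.1 m; q_4 = 0.45 × 1.99 × 3.1 = 2.776 m³/s
w_5 = (13.2 − 5.9)/2 = 3.65 m; q_5 = 0.42 × 1.68 × 3.65 = 2.575 m³/s
w_6 = (14.2 − 9.9)/2 = 2.15 m; q_6 = 0.28 × 1.11 × 2.15 = 0.6682 m³/s
w_7 = (15.2 − 13.2)/2 = 1 m; q_7 = 0.24 × 0.67 × 1 = 0.1608 m³/s
w_8 = (15.2 − 14.2)/2 = 0.5 m; q_8 = 0.15 × 0.47 × 0.5 = 0.03525 m³/s
Q = Σ qᵢ = 7.224 m³/s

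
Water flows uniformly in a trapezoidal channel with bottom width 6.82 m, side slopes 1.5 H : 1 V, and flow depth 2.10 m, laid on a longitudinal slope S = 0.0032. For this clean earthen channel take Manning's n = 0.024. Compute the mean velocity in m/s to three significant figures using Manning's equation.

A = (b + z·y)·y = (6.82 + 1.5×2.10)×2.10 = 20.94 m²
P = b + 2y√(1+z²) = 6.82 + 2×2.10×√(1+1.5²) = 14.39 m
R = A/P = 20.94/14.39 = 1.455 m
Q = (1/n)·A·R^(2/3)·S^(1/2) = (1/0.024) × 20.94 × 1.455^(2/3) × 0.0032^(1/2) = 63.36 m³/s
V = Q/A = 63.36/20.94 = 3.026 m/s

3.03 m/s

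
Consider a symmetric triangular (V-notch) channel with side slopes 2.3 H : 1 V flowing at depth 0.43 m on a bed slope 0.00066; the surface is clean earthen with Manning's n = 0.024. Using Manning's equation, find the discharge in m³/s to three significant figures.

A = z·y² = 2.3×0.43² = 0.4253 m²
P = 2y√(1+z²) = 2×0.43×√(1+2.3²) = 2.157 m
R = A/P = 0.4253/2.157 = 0.1972 m
Q = (1/n)·A·R^(2/3)·S^(1/2) = (1/0.024) × 0.4253 × 0.1972^(2/3) × 0.00066^(1/2) = 0.1542 m³/s

0.154 m³/s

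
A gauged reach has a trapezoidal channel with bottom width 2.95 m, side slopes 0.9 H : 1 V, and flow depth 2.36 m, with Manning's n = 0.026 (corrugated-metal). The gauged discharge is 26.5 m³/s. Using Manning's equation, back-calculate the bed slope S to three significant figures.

0.00236

A = (b + z·y)·y = (2.95 + 0.9×2.36)×2.36 = 11.97 m²
P = b + 2y√(1+z²) = 2.95 + 2×2.36×√(1+0.9²) = 9.300 m
R = A/P = 11.97/9.300 = 1.288 m
S = (Q·n / (1·A·R^(2/3)))² = (26.5×0.026 / (1×11.97×1.184))² = 0.002363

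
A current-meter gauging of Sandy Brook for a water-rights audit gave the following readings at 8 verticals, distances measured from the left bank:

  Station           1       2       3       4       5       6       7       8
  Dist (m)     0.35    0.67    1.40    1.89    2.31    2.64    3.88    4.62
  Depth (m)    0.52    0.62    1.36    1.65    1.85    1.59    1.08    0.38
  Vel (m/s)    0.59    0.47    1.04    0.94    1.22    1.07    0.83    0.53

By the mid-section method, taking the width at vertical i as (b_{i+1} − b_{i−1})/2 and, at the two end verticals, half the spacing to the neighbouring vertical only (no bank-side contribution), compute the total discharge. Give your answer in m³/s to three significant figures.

4.91 m³/s

w_1 = (0.67 − 0.35)/2 = 0.16 m; q_1 = 0.59 × 0.52 × 0.16 = 0.04909 m³/s
w_2 = (1.40 − 0.35)/2 = 0.525 m; q_2 = 0.47 × 0.62 × 0.525 = 0.1530 m³/s
w_3 = (1.89 − 0.67)/2 = 0.61 m; q_3 = 1.04 × 1.36 × 0.61 = 0.8628 m³/s
w_4 = (2.31 − 1.40)/2 = 0.455 m; q_4 = 0.94 × 1.65 × 0.455 = 0.7057 m³/s
w_5 = (2.64 − 1.89)/2 = 0.375 m; q_5 = 1.22 × 1.85 × 0.375 = 0.8464 m³/s
w_6 = (3.88 − 2.31)/2 = 0.785 m; q_6 = 1.07 × 1.59 × 0.785 = 1.336 m³/s
w_7 = (4.62 − 2.64)/2 = 0.99 m; q_7 = 0.83 × 1.08 × 0.99 = 0.8874 m³/s
w_8 = (4.62 − 3.88)/2 = 0.37 m; q_8 = 0.53 × 0.38 × 0.37 = 0.07452 m³/s
Q = Σ qᵢ = 4.914 m³/s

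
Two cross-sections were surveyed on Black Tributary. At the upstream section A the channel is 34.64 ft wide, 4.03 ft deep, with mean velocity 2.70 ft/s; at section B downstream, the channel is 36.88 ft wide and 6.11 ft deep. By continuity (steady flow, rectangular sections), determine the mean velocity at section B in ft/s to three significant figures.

Q = A₁V₁ = (34.64×4.03) × 2.70 = 376.9 ft³/s
A₂ = 36.88 × 6.11 = 225.3 ft²
V₂ = Q/A₂ = 376.9/225.3 = 1.673 ft/s

1.67 ft/s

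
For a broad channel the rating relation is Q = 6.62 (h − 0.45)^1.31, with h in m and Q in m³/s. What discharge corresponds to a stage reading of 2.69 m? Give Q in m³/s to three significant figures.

19.0 m³/s

Q = 6.62 × (2.69 − 0.45)^1.31 = 6.62 × 2.24^1.31 = 19.04 m³/s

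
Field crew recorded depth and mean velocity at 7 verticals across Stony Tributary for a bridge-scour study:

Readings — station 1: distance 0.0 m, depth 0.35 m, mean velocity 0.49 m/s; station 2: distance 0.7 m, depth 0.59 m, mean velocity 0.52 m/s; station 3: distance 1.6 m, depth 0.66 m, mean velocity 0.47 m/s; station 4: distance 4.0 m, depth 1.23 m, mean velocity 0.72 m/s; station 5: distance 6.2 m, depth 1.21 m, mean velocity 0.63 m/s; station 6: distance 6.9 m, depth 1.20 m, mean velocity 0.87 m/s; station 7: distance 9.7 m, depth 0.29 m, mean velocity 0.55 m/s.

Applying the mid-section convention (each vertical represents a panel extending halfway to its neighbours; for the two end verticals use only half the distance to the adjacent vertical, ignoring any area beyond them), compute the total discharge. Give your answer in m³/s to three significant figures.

w_1 = (0.7 − 0.0)/2 = 0.35 m; q_1 = 0.49 × 0.35 × 0.35 = 0.06003 m³/s
w_2 = (1.6 − 0.0)/2 = 0.8 m; q_2 = 0.52 × 0.59 × 0.8 = 0.2454 m³/s
w_3 = (4.0 − 0.7)/2 = 1.65 m; q_3 = 0.47 × 0.66 × 1.65 = 0.5118 m³/s
w_4 = (6.2 − 1.6)/2 = 2.3 m; q_4 = 0.72 × 1.23 × 2.3 = 2.037 m³/s
w_5 = (6.9 − 4.0)/2 = 1.45 m; q_5 = 0.63 × 1.21 × 1.45 = 1.105 m³/s
w_6 = (9.7 − 6.2)/2 = 1.75 m; q_6 = 0.87 × 1.20 × 1.75 = 1.827 m³/s
w_7 = (9.7 − 6.9)/2 = 1.4 m; q_7 = 0.55 × 0.29 × 1.4 = 0.2233 m³/s
Q = Σ qᵢ = 6.010 m³/s

6.01 m³/s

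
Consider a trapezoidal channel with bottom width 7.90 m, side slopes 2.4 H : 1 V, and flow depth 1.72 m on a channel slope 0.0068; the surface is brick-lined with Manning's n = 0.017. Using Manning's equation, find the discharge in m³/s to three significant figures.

115 m³/s

A = (b + z·y)·y = (7.90 + 2.4×1.72)×1.72 = 20.69 m²
P = b + 2y√(1+z²) = 7.90 + 2×1.72×√(1+2.4²) = 16.84 m
R = A/P = 20.69/16.84 = 1.228 m
Q = (1/n)·A·R^(2/3)·S^(1/2) = (1/0.017) × 20.69 × 1.228^(2/3) × 0.0068^(1/2) = 115.1 m³/s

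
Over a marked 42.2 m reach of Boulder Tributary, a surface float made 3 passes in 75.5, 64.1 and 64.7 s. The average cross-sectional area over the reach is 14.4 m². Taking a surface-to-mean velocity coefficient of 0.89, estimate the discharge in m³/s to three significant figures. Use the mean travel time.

t̄ = (75.5 + 64.1 + 64.7) / 3 = 68.1 s
v_surface = L / t̄ = 42.2 / 68.1 = 0.6197 m/s
v_mean = 0.89 × 0.6197 = 0.5515 m/s
Q = A × v_mean = 14.4 × 0.5515 = 7.942 m³/s

7.94 m³/s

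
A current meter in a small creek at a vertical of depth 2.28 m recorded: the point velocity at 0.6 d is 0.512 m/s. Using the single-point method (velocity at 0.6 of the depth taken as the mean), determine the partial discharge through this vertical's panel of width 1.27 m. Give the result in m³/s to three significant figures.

1.48 m³/s

v̄ = v₀.₆ = 0.512 m/s
q = v̄ × d × w = 0.5120 × 2.28 × 1.27 = 1.483 m³/s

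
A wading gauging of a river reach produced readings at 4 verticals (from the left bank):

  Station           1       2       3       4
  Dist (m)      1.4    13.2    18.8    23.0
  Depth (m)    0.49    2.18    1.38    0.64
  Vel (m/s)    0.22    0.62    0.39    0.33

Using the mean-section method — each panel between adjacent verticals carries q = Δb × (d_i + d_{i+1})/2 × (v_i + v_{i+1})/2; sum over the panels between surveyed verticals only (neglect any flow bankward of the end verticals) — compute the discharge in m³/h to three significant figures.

47400 m³/h

Panel 1-2: Δb = 11.8 m, d̄ = (0.49+2.18)/2 = 1.335, v̄ = (0.22+0.62)/2 = 0.42 → q = 11.8×1.335×0.42 = 6.616 m³/s
Panel 2-3: Δb = 5.6 m, d̄ = (2.18+1.38)/2 = 1.78, v̄ = (0.62+0.39)/2 = 0.505 → q = 5.6×1.78×0.505 = 5.034 m³/s
Panel 3-4: Δb = 4.2 m, d̄ = (1.38+0.64)/2 = 1.01, v̄ = (0.39+0.33)/2 = 0.36 → q = 4.2×1.01×0.36 = 1.527 m³/s
Q = Σ q = 13.18 m³/s
= 13.18 × 3600 = 47440 m³/h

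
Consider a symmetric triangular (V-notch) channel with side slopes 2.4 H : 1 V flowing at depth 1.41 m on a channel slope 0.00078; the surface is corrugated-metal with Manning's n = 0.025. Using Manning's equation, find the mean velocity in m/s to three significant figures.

A = z·y² = 2.4×1.41² = 4.771 m²
P = 2y√(1+z²) = 2×1.41×√(1+2.4²) = 7.332 m
R = A/P = 4.771/7.332 = 0.6508 m
Q = (1/n)·A·R^(2/3)·S^(1/2) = (1/0.025) × 4.771 × 0.6508^(2/3) × 0.00078^(1/2) = 4.003 m³/s
V = Q/A = 4.003/4.771 = 0.8389 m/s

0.839 m/s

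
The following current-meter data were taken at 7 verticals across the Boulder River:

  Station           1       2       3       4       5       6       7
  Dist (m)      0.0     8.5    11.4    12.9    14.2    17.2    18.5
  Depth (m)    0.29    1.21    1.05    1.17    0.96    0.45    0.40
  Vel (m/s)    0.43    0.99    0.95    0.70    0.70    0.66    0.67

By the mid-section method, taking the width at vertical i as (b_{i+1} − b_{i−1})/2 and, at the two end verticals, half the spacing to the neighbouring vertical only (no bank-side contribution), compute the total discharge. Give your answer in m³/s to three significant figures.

w_1 = (8.5 − 0.0)/2 = 4.25 m; q_1 = 0.43 × 0.29 × 4.25 = 0.5300 m³/s
w_2 = (11.4 − 0.0)/2 = 5.7 m; q_2 = 0.99 × 1.21 × 5.7 = 6.828 m³/s
w_3 = (12.9 − 8.5)/2 = 2.2 m; q_3 = 0.95 × 1.05 × 2.2 = 2.195 m³/s
w_4 = (14.2 − 11.4)/2 = 1.4 m; q_4 = 0.70 × 1.17 × 1.4 = 1.147 m³/s
w_5 = (17.2 − 12.9)/2 = 2.15 m; q_5 = 0.70 × 0.96 × 2.15 = 1.445 m³/s
w_6 = (18.5 − 14.2)/2 = 2.15 m; q_6 = 0.66 × 0.45 × 2.15 = 0.6386 m³/s
w_7 = (18.5 − 17.2)/2 = 0.65 m; q_7 = 0.67 × 0.40 × 0.65 = 0.1742 m³/s
Q = Σ qᵢ = 12.96 m³/s

13.0 m³/s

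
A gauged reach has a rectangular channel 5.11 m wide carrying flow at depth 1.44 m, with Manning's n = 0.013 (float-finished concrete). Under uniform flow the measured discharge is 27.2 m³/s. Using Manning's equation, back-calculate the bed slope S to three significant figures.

0.00258

A = b·y = 5.11 × 1.44 = 7.358 m²
P = b + 2y = 5.11 + 2×1.44 = 7.990 m
R = A/P = 7.358/7.990 = 0.9210 m
S = (Q·n / (1·A·R^(2/3)))² = (27.2×0.013 / (1×7.358×0.9466))² = 0.002577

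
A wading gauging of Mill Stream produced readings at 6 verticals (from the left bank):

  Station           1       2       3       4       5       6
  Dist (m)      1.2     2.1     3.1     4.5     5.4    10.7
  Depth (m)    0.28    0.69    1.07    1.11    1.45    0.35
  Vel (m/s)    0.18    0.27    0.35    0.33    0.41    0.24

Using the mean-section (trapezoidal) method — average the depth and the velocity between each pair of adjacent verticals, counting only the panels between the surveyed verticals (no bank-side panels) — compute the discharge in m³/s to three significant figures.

Panel 1-2: Δb = 0.9 m, d̄ = (0.28+0.69)/2 = 0.485, v̄ = (0.18+0.27)/2 = 0.225 → q = 0.9×0.485×0.225 = 0.09821 m³/s
Panel 2-3: Δb = 1 m, d̄ = (0.69+1.07)/2 = 0.88, v̄ = (0.27+0.35)/2 = 0.31 → q = 1×0.88×0.31 = 0.2728 m³/s
Panel 3-4: Δb = 1.4 m, d̄ = (1.07+1.11)/2 = 1.09, v̄ = (0.35+0.33)/2 = 0.34 → q = 1.4×1.09×0.34 = 0.5188 m³/s
Panel 4-5: Δb = 0.9 m, d̄ = (1.11+1.45)/2 = 1.28, v̄ = (0.33+0.41)/2 = 0.37 → q = 0.9×1.28×0.37 = 0.4262 m³/s
Panel 5-6: Δb = 5.3 m, d̄ = (1.45+0.35)/2 = 0.9, v̄ = (0.41+0.24)/2 = 0.325 → q = 5.3×0.9×0.325 = 1.550 m³/s
Q = Σ q = 2.866 m³/s

2.87 m³/s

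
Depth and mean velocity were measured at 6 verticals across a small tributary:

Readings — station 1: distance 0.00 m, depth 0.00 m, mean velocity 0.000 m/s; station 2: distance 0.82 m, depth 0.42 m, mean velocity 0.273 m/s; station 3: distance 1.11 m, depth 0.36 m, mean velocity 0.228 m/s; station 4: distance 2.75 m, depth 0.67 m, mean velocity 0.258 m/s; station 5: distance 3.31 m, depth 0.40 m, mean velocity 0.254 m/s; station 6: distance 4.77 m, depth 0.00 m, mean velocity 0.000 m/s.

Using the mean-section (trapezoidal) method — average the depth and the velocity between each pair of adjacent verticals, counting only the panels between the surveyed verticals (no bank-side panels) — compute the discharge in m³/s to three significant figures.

0.371 m³/s

Panel 1-2: Δb = 0.82 m, d̄ = (0.00+0.42)/2 = 0.21, v̄ = (0.000+0.273)/2 = 0.1365 → q = 0.82×0.21×0.1365 = 0.02351 m³/s
Panel 2-3: Δb = 0.29 m, d̄ = (0.42+0.36)/2 = 0.39, v̄ = (0.273+0.228)/2 = 0.2505 → q = 0.29×0.39×0.2505 = 0.02833 m³/s
Panel 3-4: Δb = 1.64 m, d̄ = (0.36+0.67)/2 = 0.515, v̄ = (0.228+0.258)/2 = 0.243 → q = 1.64×0.515×0.243 = 0.2052 m³/s
Panel 4-5: Δb = 0.56 m, d̄ = (0.67+0.40)/2 = 0.535, v̄ = (0.258+0.254)/2 = 0.256 → q = 0.56×0.535×0.256 = 0.07670 m³/s
Panel 5-6: Δb = 1.46 m, d̄ = (0.40+0.00)/2 = 0.2, v̄ = (0.254+0.000)/2 = 0.127 → q = 1.46×0.2×0.127 = 0.03708 m³/s
Q = Σ q = 0.3709 m³/s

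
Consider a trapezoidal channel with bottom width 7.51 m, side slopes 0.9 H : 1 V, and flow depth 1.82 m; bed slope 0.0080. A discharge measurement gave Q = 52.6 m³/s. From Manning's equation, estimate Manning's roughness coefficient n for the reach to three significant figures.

0.0344

A = (b + z·y)·y = (7.51 + 0.9×1.82)×1.82 = 16.65 m²
P = b + 2y√(1+z²) = 7.51 + 2×1.82×√(1+0.9²) = 12.41 m
R = A/P = 16.65/12.41 = 1.342 m
n = (1/Q)·A·R^(2/3)·S^(1/2) = (1/52.6) × 16.65 × 1.217 × 0.08944 = 0.03444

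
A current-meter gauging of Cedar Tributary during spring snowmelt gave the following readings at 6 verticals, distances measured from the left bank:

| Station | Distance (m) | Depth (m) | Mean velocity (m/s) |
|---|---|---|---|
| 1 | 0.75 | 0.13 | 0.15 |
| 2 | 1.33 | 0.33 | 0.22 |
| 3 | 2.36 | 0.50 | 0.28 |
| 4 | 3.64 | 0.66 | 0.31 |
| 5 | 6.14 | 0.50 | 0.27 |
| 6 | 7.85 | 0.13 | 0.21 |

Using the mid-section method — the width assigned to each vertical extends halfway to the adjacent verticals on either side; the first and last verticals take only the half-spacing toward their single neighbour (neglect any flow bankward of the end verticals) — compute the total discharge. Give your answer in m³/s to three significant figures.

0.920 m³/s

w_1 = (1.33 − 0.75)/2 = 0.29 m; q_1 = 0.15 × 0.13 × 0.29 = 0.005655 m³/s
w_2 = (2.36 − 0.75)/2 = 0.805 m; q_2 = 0.22 × 0.33 × 0.805 = 0.05844 m³/s
w_3 = (3.64 − 1.33)/2 = 1.155 m; q_3 = 0.28 × 0.50 × 1.155 = 0.1617 m³/s
w_4 = (6.14 − 2.36)/2 = 1.89 m; q_4 = 0.31 × 0.66 × 1.89 = 0.3867 m³/s
w_5 = (7.85 − 3.64)/2 = 2.105 m; q_5 = 0.27 × 0.50 × 2.105 = 0.2842 m³/s
w_6 = (7.85 − 6.14)/2 = 0.855 m; q_6 = 0.21 × 0.13 × 0.855 = 0.02334 m³/s
Q = Σ qᵢ = 0.9200 m³/s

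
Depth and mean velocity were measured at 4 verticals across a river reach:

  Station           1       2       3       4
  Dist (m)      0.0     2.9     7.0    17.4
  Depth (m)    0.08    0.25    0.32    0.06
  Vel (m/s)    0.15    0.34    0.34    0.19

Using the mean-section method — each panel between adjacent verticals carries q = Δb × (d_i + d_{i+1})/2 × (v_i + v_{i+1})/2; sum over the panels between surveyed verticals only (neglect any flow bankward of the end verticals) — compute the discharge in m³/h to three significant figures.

3740 m³/h

Panel 1-2: Δb = 2.9 m, d̄ = (0.08+0.25)/2 = 0.165, v̄ = (0.15+0.34)/2 = 0.245 → q = 2.9×0.165×0.245 = 0.1172 m³/s
Panel 2-3: Δb = 4.1 m, d̄ = (0.25+0.32)/2 = 0.285, v̄ = (0.34+0.34)/2 = 0.34 → q = 4.1×0.285×0.34 = 0.3973 m³/s
Panel 3-4: Δb = 10.4 m, d̄ = (0.32+0.06)/2 = 0.19, v̄ = (0.34+0.19)/2 = 0.265 → q = 10.4×0.19×0.265 = 0.5236 m³/s
Q = Σ q = 1.038 m³/s
= 1.038 × 3600 = 3737 m³/h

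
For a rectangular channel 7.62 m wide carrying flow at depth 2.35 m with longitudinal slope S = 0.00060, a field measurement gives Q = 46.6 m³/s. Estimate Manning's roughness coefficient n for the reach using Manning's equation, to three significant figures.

0.0121

A = b·y = 7.62 × 2.35 = 17.91 m²
P = b + 2y = 7.62 + 2×2.35 = 12.32 m
R = A/P = 17.91/12.32 = 1.453 m
n = (1/Q)·A·R^(2/3)·S^(1/2) = (1/46.6) × 17.91 × 1.283 × 0.02449 = 0.01208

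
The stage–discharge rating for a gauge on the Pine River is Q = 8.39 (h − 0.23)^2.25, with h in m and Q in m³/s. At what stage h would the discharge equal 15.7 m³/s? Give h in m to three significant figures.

h − h₀ = (Q/C)^(1/b) = (15.7/8.39)^(1/2.25) = 1.321 m
h = 0.23 + 1.321 = 1.551 m

1.55 m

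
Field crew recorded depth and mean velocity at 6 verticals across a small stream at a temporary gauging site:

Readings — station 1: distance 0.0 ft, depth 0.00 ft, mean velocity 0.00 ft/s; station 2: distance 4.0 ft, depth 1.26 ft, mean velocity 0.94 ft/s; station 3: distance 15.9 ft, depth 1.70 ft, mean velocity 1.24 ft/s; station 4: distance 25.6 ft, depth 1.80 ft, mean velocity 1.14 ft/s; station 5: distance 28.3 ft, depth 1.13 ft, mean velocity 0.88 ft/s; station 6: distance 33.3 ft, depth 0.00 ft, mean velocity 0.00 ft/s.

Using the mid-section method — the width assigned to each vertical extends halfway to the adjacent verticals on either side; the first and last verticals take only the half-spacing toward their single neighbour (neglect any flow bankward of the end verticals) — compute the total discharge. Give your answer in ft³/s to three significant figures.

48.7 ft³/s

w_2 = (15.9 − 0.0)/2 = 7.95 ft; q_2 = 0.94 × 1.26 × 7.95 = 9.416 ft³/s
w_3 = (25.6 − 4.0)/2 = 10.8 ft; q_3 = 1.24 × 1.70 × 10.8 = 22.77 ft³/s
w_4 = (28.3 − 15.9)/2 = 6.2 ft; q_4 = 1.14 × 1.80 × 6.2 = 12.72 ft³/s
w_5 = (33.3 − 25.6)/2 = 3.85 ft; q_5 = 0.88 × 1.13 × 3.85 = 3.828 ft³/s
Stations 1, 6 contribute zero (depth or velocity is 0).
Q = Σ qᵢ = 48.73 ft³/s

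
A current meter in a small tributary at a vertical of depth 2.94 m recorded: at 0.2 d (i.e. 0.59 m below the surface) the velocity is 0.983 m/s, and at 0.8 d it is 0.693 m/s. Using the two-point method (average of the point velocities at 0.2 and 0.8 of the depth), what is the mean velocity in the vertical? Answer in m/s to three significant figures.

0.838 m/s

v̄ = (0.983 + 0.693) / 2 = 0.8380 m/s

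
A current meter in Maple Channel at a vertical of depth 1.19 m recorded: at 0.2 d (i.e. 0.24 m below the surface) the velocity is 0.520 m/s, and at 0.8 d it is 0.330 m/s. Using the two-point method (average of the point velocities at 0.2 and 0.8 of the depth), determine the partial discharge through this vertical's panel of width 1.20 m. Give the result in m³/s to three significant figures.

v̄ = (0.520 + 0.330) / 2 = 0.4250 m/s
q = v̄ × d × w = 0.4250 × 1.19 × 1.20 = 0.6069 m³/s

0.607 m³/s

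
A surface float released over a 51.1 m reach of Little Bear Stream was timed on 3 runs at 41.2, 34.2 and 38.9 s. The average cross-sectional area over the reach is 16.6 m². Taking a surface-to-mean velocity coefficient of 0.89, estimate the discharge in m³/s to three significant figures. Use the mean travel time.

t̄ = (41.2 + 34.2 + 38.9) / 3 = 38.1 s
v_surface = L / t̄ = 51.1 / 38.1 = 1.341 m/s
v_mean = 0.89 × 1.341 = 1.194 m/s
Q = A × v_mean = 16.6 × 1.194 = 19.81 m³/s

19.8 m³/s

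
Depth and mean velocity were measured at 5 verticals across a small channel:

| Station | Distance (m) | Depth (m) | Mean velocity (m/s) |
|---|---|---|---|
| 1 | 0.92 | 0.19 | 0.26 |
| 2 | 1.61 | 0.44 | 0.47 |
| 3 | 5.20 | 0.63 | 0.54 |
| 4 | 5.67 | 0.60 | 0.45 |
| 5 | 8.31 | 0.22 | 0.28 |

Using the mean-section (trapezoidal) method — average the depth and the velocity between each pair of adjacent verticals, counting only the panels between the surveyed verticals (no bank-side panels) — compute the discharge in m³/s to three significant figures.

Panel 1-2: Δb = 0.69 m, d̄ = (0.19+0.44)/2 = 0.315, v̄ = (0.26+0.47)/2 = 0.365 → q = 0.69×0.315×0.365 = 0.07933 m³/s
Panel 2-3: Δb = 3.59 m, d̄ = (0.44+0.63)/2 = 0.535, v̄ = (0.47+0.54)/2 = 0.505 → q = 3.59×0.535×0.505 = 0.9699 m³/s
Panel 3-4: Δb = 0.47 m, d̄ = (0.63+0.60)/2 = 0.615, v̄ = (0.54+0.45)/2 = 0.495 → q = 0.47×0.615×0.495 = 0.1431 m³/s
Panel 4-5: Δb = 2.64 m, d̄ = (0.60+0.22)/2 = 0.41, v̄ = (0.45+0.28)/2 = 0.365 → q = 2.64×0.41×0.365 = 0.3951 m³/s
Q = Σ q = 1.587 m³/s

1.59 m³/s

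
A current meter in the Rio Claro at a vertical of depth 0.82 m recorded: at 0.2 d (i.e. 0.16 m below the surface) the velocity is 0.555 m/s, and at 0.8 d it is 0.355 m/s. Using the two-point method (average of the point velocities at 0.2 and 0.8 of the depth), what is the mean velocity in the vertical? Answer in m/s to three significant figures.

0.455 m/s

v̄ = (0.555 + 0.355) / 2 = 0.4550 m/s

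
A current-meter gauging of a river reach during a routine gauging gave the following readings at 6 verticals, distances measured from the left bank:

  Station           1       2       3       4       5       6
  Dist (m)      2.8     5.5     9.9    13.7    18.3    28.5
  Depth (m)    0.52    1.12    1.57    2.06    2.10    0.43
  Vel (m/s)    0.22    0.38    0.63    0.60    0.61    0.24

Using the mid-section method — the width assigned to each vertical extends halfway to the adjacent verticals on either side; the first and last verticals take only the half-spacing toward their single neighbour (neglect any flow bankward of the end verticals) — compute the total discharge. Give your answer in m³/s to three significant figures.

20.9 m³/s

w_1 = (5.5 − 2.8)/2 = 1.35 m; q_1 = 0.22 × 0.52 × 1.35 = 0.1544 m³/s
w_2 = (9.9 − 2.8)/2 = 3.55 m; q_2 = 0.38 × 1.12 × 3.55 = 1.511 m³/s
w_3 = (13.7 − 5.5)/2 = 4.1 m; q_3 = 0.63 × 1.57 × 4.1 = 4.055 m³/s
w_4 = (18.3 − 9.9)/2 = 4.2 m; q_4 = 0.60 × 2.06 × 4.2 = 5.191 m³/s
w_5 = (28.5 − 13.7)/2 = 7.4 m; q_5 = 0.61 × 2.10 × 7.4 = 9.479 m³/s
w_6 = (28.5 − 18.3)/2 = 5.1 m; q_6 = 0.24 × 0.43 × 5.1 = 0.5263 m³/s
Q = Σ qᵢ = 20.92 m³/s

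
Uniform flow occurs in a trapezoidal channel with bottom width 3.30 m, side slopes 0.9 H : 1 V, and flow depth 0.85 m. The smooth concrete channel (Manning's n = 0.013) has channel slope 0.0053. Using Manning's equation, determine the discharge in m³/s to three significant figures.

A = (b + z·y)·y = (3.30 + 0.9×0.85)×0.85 = 3.455 m²
P = b + 2y√(1+z²) = 3.30 + 2×0.85×√(1+0.9²) = 5.587 m
R = A/P = 3.455/5.587 = 0.6184 m
Q = (1/n)·A·R^(2/3)·S^(1/2) = (1/0.013) × 3.455 × 0.6184^(2/3) × 0.0053^(1/2) = 14.05 m³/s

14.0 m³/s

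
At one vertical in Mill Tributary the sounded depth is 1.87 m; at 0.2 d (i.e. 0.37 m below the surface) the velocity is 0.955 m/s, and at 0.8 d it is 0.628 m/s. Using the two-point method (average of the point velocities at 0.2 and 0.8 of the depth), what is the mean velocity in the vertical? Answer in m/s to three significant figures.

v̄ = (0.955 + 0.628) / 2 = 0.7915 m/s

0.792 m/s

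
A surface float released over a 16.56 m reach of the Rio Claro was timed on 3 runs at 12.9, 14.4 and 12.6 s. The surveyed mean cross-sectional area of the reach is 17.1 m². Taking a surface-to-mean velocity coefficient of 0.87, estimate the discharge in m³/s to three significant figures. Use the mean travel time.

t̄ = (12.9 + 14.4 + 12.6) / 3 = 13.3 s
v_surface = L / t̄ = 16.56 / 13.3 = 1.245 m/s
v_mean = 0.87 × 1.245 = 1.083 m/s
Q = A × v_mean = 17.1 × 1.083 = 18.52 m³/s

18.5 m³/s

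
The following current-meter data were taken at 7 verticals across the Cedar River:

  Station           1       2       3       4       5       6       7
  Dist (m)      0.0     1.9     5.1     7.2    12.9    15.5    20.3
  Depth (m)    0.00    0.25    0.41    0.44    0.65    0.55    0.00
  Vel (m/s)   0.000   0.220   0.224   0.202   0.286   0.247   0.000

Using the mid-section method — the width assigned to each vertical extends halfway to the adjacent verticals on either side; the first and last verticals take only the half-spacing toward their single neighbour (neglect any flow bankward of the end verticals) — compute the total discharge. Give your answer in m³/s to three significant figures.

2.00 m³/s

w_2 = (5.1 − 0.0)/2 = 2.55 m; q_2 = 0.220 × 0.25 × 2.55 = 0.1403 m³/s
w_3 = (7.2 − 1.9)/2 = 2.65 m; q_3 = 0.224 × 0.41 × 2.65 = 0.2434 m³/s
w_4 = (12.9 − 5.1)/2 = 3.9 m; q_4 = 0.202 × 0.44 × 3.9 = 0.3466 m³/s
w_5 = (15.5 − 7.2)/2 = 4.15 m; q_5 = 0.286 × 0.65 × 4.15 = 0.7715 m³/s
w_6 = (20.3 − 12.9)/2 = 3.7 m; q_6 = 0.247 × 0.55 × 3.7 = 0.5026 m³/s
Stations 1, 7 contribute zero (depth or velocity is 0).
Q = Σ qᵢ = 2.004 m³/s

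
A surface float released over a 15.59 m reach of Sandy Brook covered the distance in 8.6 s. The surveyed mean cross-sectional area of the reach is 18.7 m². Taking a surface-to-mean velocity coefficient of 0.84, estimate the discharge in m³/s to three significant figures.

v_surface = L / t̄ = 15.59 / 8.6 = 1.813 m/s
v_mean = 0.84 × 1.813 = 1.523 m/s
Q = A × v_mean = 18.7 × 1.523 = 28.48 m³/s

28.5 m³/s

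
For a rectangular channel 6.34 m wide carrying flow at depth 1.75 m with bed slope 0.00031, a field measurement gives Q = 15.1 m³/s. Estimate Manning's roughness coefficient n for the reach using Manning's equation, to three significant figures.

A = b·y = 6.34 × 1.75 = 11.10 m²
P = b + 2y = 6.34 + 2×1.75 = 9.840 m
R = A/P = 11.10/9.840 = 1.128 m
n = (1/Q)·A·R^(2/3)·S^(1/2) = (1/15.1) × 11.10 × 1.083 × 0.01761 = 0.01401

0.0140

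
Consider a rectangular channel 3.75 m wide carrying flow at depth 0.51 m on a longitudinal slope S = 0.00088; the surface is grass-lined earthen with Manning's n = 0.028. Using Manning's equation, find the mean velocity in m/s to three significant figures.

0.576 m/s

A = b·y = 3.75 × 0.51 = 1.913 m²
P = b + 2y = 3.75 + 2×0.51 = 4.770 m
R = A/P = 1.913/4.770 = 0.4009 m
Q = (1/n)·A·R^(2/3)·S^(1/2) = (1/0.028) × 1.913 × 0.4009^(2/3) × 0.00088^(1/2) = 1.102 m³/s
V = Q/A = 1.102/1.913 = 0.5761 m/s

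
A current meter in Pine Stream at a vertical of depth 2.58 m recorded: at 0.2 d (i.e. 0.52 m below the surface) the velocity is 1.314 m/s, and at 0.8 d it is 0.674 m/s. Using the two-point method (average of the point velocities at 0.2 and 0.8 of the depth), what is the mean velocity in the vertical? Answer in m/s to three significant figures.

v̄ = (1.314 + 0.674) / 2 = 0.9940 m/s

0.994 m/s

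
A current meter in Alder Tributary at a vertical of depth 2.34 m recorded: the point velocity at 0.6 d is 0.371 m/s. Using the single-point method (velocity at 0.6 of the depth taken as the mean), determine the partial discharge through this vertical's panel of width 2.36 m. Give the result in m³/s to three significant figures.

v̄ = v₀.₆ = 0.371 m/s
q = v̄ × d × w = 0.3710 × 2.34 × 2.36 = 2.049 m³/s

2.05 m³/s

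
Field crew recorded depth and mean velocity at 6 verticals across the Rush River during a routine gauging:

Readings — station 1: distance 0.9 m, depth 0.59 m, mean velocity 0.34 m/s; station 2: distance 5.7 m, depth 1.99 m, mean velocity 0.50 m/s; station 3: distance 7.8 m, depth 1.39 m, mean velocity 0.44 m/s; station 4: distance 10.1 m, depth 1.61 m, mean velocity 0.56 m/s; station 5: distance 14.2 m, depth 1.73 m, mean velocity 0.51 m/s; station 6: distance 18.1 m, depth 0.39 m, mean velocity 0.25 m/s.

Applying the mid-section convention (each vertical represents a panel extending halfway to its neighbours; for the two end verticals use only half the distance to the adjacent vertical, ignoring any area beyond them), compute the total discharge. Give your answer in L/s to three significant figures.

w_1 = (5.7 − 0.9)/2 = 2.4 m; q_1 = 0.34 × 0.59 × 2.4 = 0.4814 m³/s
w_2 = (7.8 − 0.9)/2 = 3.45 m; q_2 = 0.50 × 1.99 × 3.45 = 3.433 m³/s
w_3 = (10.1 − 5.7)/2 = 2.2 m; q_3 = 0.44 × 1.39 × 2.2 = 1.346 m³/s
w_4 = (14.2 − 7.8)/2 = 3.2 m; q_4 = 0.56 × 1.61 × 3.2 = 2.885 m³/s
w_5 = (18.1 − 10.1)/2 = 4 m; q_5 = 0.51 × 1.73 × 4 = 3.529 m³/s
w_6 = (18.1 − 14.2)/2 = 1.95 m; q_6 = 0.25 × 0.39 × 1.95 = 0.1901 m³/s
Q = Σ qᵢ = 11.86 m³/s
= 11.86 × 1000 = 11860 L/s

11900 L/s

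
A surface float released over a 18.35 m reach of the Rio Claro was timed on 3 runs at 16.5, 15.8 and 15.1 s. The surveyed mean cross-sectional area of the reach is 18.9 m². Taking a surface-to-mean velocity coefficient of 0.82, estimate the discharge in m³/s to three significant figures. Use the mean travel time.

t̄ = (16.5 + 15.8 + 15.1) / 3 = 15.8 s
v_surface = L / t̄ = 18.35 / 15.8 = 1.161 m/s
v_mean = 0.82 × 1.161 = 0.9523 m/s
Q = A × v_mean = 18.9 × 0.9523 = 18.00 m³/s

18.0 m³/s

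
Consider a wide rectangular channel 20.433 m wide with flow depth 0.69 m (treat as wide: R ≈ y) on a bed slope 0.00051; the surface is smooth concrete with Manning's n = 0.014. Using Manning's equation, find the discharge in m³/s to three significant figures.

A = b·y = 20.433 × 0.69 = 14.10 m²
Wide channel: R ≈ y = 0.69 m
Q = (1/n)·A·R^(2/3)·S^(1/2) = (1/0.014) × 14.10 × 0.6900^(2/3) × 0.00051^(1/2) = 17.76 m³/s

17.8 m³/s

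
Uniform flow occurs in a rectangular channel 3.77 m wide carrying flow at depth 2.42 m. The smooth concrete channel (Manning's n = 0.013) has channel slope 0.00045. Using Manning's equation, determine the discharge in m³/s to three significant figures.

15.5 m³/s

A = b·y = 3.77 × 2.42 = 9.123 m²
P = b + 2y = 3.77 + 2×2.42 = 8.610 m
R = A/P = 9.123/8.610 = 1.060 m
Q = (1/n)·A·R^(2/3)·S^(1/2) = (1/0.013) × 9.123 × 1.060^(2/3) × 0.00045^(1/2) = 15.47 m³/s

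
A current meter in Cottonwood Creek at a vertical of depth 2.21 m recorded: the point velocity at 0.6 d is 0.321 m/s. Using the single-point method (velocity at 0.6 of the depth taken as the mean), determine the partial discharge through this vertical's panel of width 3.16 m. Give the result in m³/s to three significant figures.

2.24 m³/s

v̄ = v₀.₆ = 0.321 m/s
q = v̄ × d × w = 0.3210 × 2.21 × 3.16 = 2.242 m³/s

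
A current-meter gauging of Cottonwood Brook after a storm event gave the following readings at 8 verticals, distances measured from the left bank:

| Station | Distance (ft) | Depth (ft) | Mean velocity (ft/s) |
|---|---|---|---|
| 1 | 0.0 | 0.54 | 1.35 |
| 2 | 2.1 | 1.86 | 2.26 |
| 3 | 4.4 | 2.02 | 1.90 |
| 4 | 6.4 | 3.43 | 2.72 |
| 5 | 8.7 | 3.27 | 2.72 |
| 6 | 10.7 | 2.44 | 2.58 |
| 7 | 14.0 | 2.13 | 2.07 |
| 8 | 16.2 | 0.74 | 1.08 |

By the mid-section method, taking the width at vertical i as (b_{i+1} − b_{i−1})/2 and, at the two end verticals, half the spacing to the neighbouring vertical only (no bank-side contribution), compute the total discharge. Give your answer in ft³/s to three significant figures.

87.1 ft³/s

w_1 = (2.1 − 0.0)/2 = 1.05 ft; q_1 = 1.35 × 0.54 × 1.05 = 0.7655 ft³/s
w_2 = (4.4 − 0.0)/2 = 2.2 ft; q_2 = 2.26 × 1.86 × 2.2 = 9.248 ft³/s
w_3 = (6.4 − 2.1)/2 = 2.15 ft; q_3 = 1.90 × 2.02 × 2.15 = 8.252 ft³/s
w_4 = (8.7 − 4.4)/2 = 2.15 ft; q_4 = 2.72 × 3.43 × 2.15 = 20.06 ft³/s
w_5 = (10.7 − 6.4)/2 = 2.15 ft; q_5 = 2.72 × 3.27 × 2.15 = 19.12 ft³/s
w_6 = (14.0 − 8.7)/2 = 2.65 ft; q_6 = 2.58 × 2.44 × 2.65 = 16.68 ft³/s
w_7 = (16.2 − 10.7)/2 = 2.75 ft; q_7 = 2.07 × 2.13 × 2.75 = 12.13 ft³/s
w_8 = (16.2 − 14.0)/2 = 1.1 ft; q_8 = 1.08 × 0.74 × 1.1 = 0.8791 ft³/s
Q = Σ qᵢ = 87.13 ft³/s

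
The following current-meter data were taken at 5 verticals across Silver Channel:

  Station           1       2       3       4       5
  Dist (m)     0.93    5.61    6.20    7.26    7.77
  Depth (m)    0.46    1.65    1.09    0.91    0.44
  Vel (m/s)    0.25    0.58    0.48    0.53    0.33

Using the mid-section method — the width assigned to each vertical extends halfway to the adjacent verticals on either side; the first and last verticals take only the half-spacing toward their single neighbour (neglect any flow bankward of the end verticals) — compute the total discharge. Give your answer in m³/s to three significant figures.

3.64 m³/s

w_1 = (5.61 − 0.93)/2 = 2.34 m; q_1 = 0.25 × 0.46 × 2.34 = 0.2691 m³/s
w_2 = (6.20 − 0.93)/2 = 2.635 m; q_2 = 0.58 × 1.65 × 2.635 = 2.522 m³/s
w_3 = (7.26 − 5.61)/2 = 0.825 m; q_3 = 0.48 × 1.09 × 0.825 = 0.4316 m³/s
w_4 = (7.77 − 6.20)/2 = 0.785 m; q_4 = 0.53 × 0.91 × 0.785 = 0.3786 m³/s
w_5 = (7.77 − 7.26)/2 = 0.255 m; q_5 = 0.33 × 0.44 × 0.255 = 0.03703 m³/s
Q = Σ qᵢ = 3.638 m³/s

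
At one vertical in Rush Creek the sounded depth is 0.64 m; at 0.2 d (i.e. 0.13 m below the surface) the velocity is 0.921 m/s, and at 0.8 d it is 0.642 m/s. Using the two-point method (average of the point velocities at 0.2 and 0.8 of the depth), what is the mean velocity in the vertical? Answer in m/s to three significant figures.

0.782 m/s

v̄ = (0.921 + 0.642) / 2 = 0.7815 m/s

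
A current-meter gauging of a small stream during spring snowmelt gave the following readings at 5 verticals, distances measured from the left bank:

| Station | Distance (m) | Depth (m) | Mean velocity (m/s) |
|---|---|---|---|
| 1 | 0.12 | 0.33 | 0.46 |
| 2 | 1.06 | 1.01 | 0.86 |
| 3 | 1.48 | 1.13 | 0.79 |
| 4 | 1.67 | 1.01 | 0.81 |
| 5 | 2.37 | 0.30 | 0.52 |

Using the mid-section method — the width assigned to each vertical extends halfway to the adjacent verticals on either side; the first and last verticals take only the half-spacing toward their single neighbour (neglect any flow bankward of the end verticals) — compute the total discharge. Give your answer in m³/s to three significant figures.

1.35 m³/s

w_1 = (1.06 − 0.12)/2 = 0.47 m; q_1 = 0.46 × 0.33 × 0.47 = 0.07135 m³/s
w_2 = (1.48 − 0.12)/2 = 0.68 m; q_2 = 0.86 × 1.01 × 0.68 = 0.5906 m³/s
w_3 = (1.67 − 1.06)/2 = 0.305 m; q_3 = 0.79 × 1.13 × 0.305 = 0.2723 m³/s
w_4 = (2.37 − 1.48)/2 = 0.445 m; q_4 = 0.81 × 1.01 × 0.445 = 0.3641 m³/s
w_5 = (2.37 − 1.67)/2 = 0.35 m; q_5 = 0.52 × 0.30 × 0.35 = 0.05460 m³/s
Q = Σ qᵢ = 1.353 m³/s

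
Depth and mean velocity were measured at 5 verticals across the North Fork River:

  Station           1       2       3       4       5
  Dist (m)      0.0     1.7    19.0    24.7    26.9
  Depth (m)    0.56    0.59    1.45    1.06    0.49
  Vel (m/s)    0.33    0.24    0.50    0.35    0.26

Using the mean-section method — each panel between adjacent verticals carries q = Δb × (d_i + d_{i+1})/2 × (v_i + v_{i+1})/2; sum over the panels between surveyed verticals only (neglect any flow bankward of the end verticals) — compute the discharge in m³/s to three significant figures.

10.4 m³/s

Panel 1-2: Δb = 1.7 m, d̄ = (0.56+0.59)/2 = 0.575, v̄ = (0.33+0.24)/2 = 0.285 → q = 1.7×0.575×0.285 = 0.2786 m³/s
Panel 2-3: Δb = 17.3 m, d̄ = (0.59+1.45)/2 = 1.02, v̄ = (0.24+0.50)/2 = 0.37 → q = 17.3×1.02×0.37 = 6.529 m³/s
Panel 3-4: Δb = 5.7 m, d̄ = (1.45+1.06)/2 = 1.255, v̄ = (0.50+0.35)/2 = 0.425 → q = 5.7×1.255×0.425 = 3.040 m³/s
Panel 4-5: Δb = 2.2 m, d̄ = (1.06+0.49)/2 = 0.775, v̄ = (0.35+0.26)/2 = 0.305 → q = 2.2×0.775×0.305 = 0.5200 m³/s
Q = Σ q = 10.37 m³/s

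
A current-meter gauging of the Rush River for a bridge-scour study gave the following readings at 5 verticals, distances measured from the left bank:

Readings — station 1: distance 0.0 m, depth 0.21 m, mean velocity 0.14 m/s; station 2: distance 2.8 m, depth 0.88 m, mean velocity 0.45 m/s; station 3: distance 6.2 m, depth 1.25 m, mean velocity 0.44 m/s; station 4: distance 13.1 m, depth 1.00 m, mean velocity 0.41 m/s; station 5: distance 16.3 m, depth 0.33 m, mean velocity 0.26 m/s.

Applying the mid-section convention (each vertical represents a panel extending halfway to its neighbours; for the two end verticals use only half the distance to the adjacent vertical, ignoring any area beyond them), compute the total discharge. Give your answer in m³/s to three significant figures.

6.31 m³/s

w_1 = (2.8 − 0.0)/2 = 1.4 m; q_1 = 0.14 × 0.21 × 1.4 = 0.04116 m³/s
w_2 = (6.2 − 0.0)/2 = 3.1 m; q_2 = 0.45 × 0.88 × 3.1 = 1.228 m³/s
w_3 = (13.1 − 2.8)/2 = 5.15 m; q_3 = 0.44 × 1.25 × 5.15 = 2.833 m³/s
w_4 = (16.3 − 6.2)/2 = 5.05 m; q_4 = 0.41 × 1.00 × 5.05 = 2.071 m³/s
w_5 = (16.3 − 13.1)/2 = 1.6 m; q_5 = 0.26 × 0.33 × 1.6 = 0.1373 m³/s
Q = Σ qᵢ = 6.309 m³/s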